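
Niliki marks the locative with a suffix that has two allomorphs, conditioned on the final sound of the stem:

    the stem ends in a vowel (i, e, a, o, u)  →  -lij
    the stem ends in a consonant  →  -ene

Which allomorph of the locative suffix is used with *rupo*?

*rupo*: final sound = /o/, a vowel → -lij.

-lij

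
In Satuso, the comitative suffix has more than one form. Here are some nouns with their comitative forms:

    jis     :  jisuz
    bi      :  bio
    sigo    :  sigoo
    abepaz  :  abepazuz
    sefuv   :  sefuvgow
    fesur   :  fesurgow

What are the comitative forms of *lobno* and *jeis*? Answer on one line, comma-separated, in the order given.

The suffix is conditioned by the final sound: -uz when the stem ends in a sibilant (*jis*, *abepaz*); -gow when the stem ends in a non-sibilant consonant (*sefuv*, *fesur*); -o when the stem ends in a vowel (*bi*, *sigo*).
*lobno* — final sound /o/ (a vowel) → -o → *lobnoo*.
Since the final sound of *jeis* is /s/ (a sibilant), it takes -uz, giving *jeisuz*.

lobnoo, jeisuz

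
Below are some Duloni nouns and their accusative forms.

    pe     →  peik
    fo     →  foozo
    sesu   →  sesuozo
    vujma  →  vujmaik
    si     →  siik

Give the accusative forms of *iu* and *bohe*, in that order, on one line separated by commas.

Looking at the last vowel of each stem: -ozo when the last vowel of the stem is a rounded vowel (*fo*, *sesu*); -ik when the last vowel of the stem is an unrounded vowel (*pe*, *vujma*, *si*).
Since the last vowel of *iu* is /u/ (a rounded vowel), it takes -ozo, giving *iuozo*.
The last vowel of *bohe* is /e/, which is an unrounded vowel, so the suffix is -ik, giving *boheik*.

iuozo, boheik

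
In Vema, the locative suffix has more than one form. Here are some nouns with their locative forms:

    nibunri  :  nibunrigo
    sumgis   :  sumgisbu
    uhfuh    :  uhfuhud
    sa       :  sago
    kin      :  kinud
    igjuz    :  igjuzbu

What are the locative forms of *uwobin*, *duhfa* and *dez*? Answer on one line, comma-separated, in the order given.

uwobinud, duhfago, dezbu

The suffix is conditioned by the final sound: -bu when the stem ends in a sibilant (*sumgis*, *igjuz*); -ud when the stem ends in a non-sibilant consonant (*uhfuh*, *kin*); -go when the stem ends in a vowel (*nibunri*, *sa*).
*uwobin*: final sound = /n/, a non-sibilant consonant → -ud → *uwobinud*.
*duhfa* — final sound /a/ (a vowel) → -go → *duhfago*.
Since the final sound of *dez* is /z/ (a sibilant), it takes -bu, giving *dezbu*.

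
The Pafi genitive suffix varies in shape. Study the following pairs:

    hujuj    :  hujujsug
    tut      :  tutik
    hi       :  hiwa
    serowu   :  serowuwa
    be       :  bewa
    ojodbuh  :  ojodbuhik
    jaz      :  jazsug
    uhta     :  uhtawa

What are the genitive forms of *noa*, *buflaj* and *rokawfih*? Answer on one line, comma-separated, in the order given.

noawa, buflajsug, rokawfihik

The alternation tracks the final sound of the stem — -ik when the stem ends in a voiceless consonant (*tut*, *ojodbuh*); -sug when the stem ends in a voiced consonant (*hujuj*, *jaz*); -wa when the stem ends in a vowel (*hi*, *serowu*, *be*, *uhta*).
*noa*: final sound = /a/, a vowel → -wa → *noawa*.
*buflaj* — final sound /j/ (a voiced consonant) → -sug → *buflajsug*.
Since the final sound of *rokawfih* is /h/ (a voiceless consonant), it takes -ik, giving *rokawfihik*.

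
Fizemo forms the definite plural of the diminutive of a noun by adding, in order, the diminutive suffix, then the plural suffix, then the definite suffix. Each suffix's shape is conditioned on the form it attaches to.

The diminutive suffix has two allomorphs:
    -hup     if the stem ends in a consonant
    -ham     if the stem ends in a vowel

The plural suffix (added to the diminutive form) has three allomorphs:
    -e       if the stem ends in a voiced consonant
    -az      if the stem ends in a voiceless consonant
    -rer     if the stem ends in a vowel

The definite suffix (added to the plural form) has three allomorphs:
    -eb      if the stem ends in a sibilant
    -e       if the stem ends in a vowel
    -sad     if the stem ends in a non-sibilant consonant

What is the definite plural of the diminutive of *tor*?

*tor*: final sound = /r/, a consonant → -hup → *torhup*.
The diminutive form *torhup* — final sound /p/ (a voiceless consonant) → -az → *torhupaz*.
The plural form *torhupaz*: final sound = /z/, a sibilant → -eb → *torhupazeb*.

torhupazeb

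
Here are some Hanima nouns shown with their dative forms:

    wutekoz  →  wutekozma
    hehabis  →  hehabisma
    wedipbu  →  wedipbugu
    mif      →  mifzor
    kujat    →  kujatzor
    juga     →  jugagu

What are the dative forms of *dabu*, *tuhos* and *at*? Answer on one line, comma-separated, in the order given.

The alternation tracks the final sound of the stem — -ma when the stem ends in a sibilant (*wutekoz*, *hehabis*); -zor when the stem ends in a non-sibilant consonant (*mif*, *kujat*); -gu when the stem ends in a vowel (*wedipbu*, *juga*).
*dabu* — final sound /u/ (a vowel) → -gu → *dabugu*.
*tuhos* — final sound /s/ (a sibilant) → -ma → *tuhosma*.
Since the final sound of *at* is /t/ (a non-sibilant consonant), it takes -zor, giving *atzor*.

dabugu, tuhosma, atzor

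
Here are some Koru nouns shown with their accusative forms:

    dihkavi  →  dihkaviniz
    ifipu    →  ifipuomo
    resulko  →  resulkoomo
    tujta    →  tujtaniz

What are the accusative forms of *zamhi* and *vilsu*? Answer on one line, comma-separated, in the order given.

zamhiniz, vilsuomo

Looking at the last vowel of each stem: -omo when the last vowel of the stem is a rounded vowel (*ifipu*, *resulko*); -niz when the last vowel of the stem is an unrounded vowel (*dihkavi*, *tujta*).
*zamhi* — last vowel /i/ (an unrounded vowel) → -niz → *zamhiniz*.
Since the last vowel of *vilsu* is /u/ (a rounded vowel), it takes -omo, giving *vilsuomo*.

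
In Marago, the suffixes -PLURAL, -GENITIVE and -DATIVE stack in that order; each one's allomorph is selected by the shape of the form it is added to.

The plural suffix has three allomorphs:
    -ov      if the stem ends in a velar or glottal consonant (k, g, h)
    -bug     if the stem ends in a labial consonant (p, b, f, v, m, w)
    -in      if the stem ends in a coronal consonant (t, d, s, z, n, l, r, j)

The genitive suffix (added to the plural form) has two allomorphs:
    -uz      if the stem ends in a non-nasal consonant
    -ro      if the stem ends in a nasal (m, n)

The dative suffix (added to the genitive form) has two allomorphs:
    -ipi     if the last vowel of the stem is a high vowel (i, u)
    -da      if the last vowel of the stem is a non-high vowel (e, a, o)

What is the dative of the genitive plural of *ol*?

Since the final consonant of *ol* is /l/ (coronal), it takes -in, giving *olin*.
Since the final consonant of the plural form *olin* is /n/ (a nasal), it takes -ro, giving *olinro*.
The genitive form *olinro* — last vowel /o/ (a non-high vowel) → -da → *olinroda*.

olinroda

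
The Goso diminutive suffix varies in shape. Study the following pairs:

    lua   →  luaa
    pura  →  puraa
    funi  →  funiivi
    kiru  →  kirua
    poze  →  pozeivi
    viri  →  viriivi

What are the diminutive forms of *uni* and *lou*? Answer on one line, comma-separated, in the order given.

The suffix is conditioned by the last vowel: -ivi when the last vowel of the stem is a front vowel (*funi*, *poze*, *viri*); -a when the last vowel of the stem is a back vowel (*lua*, *pura*, *kiru*).
The last vowel of *uni* is /i/, which is a front vowel, so the suffix is -ivi, giving *uniivi*.
The last vowel of *lou* is /u/, which is a back vowel, so the suffix is -a, giving *loua*.

uniivi, loua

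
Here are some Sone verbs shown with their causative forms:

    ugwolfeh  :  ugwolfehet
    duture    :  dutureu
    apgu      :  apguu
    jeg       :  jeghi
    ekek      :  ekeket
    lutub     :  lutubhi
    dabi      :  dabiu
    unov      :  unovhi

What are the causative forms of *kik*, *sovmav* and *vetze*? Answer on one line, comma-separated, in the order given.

kiket, sovmavhi, vetzeu

The suffix is conditioned by the final sound: -et when the stem ends in a voiceless consonant (*ugwolfeh*, *ekek*); -hi when the stem ends in a voiced consonant (*jeg*, *lutub*, *unov*); -u when the stem ends in a vowel (*duture*, *apgu*, *dabi*).
Since the final sound of *kik* is /k/ (a voiceless consonant), it takes -et, giving *kiket*.
*sovmav*: final sound = /v/, a voiced consonant → -hi → *sovmavhi*.
Since the final sound of *vetze* is /e/ (a vowel), it takes -u, giving *vetzeu*.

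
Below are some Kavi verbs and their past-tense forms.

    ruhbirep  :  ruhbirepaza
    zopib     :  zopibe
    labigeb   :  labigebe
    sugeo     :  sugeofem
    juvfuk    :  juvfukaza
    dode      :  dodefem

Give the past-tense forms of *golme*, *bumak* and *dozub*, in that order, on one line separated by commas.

golmefem, bumakaza, dozube

The pattern is voicing of the final sound: -aza when the stem ends in a voiceless consonant (*ruhbirep*, *juvfuk*); -e when the stem ends in a voiced consonant (*zopib*, *labigeb*); -fem when the stem ends in a vowel (*sugeo*, *dode*).
*golme* — final sound /e/ (a vowel) → -fem → *golmefem*.
*bumak* — final sound /k/ (a voiceless consonant) → -aza → *bumakaza*.
*dozub*: final sound = /b/, a voiced consonant → -e → *dozube*.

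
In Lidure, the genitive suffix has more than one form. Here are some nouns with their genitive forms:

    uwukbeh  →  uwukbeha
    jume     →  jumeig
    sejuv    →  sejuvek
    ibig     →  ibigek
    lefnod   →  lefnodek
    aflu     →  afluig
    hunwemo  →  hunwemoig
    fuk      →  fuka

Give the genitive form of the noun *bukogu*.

The suffix is conditioned by the final sound: -a when the stem ends in a voiceless consonant (*uwukbeh*, *fuk*); -ek when the stem ends in a voiced consonant (*sejuv*, *ibig*, *lefnod*); -ig when the stem ends in a vowel (*jume*, *aflu*, *hunwemo*).
The final sound of *bukogu* is /u/, which is a vowel, so the suffix is -ig, giving *bukoguig*.

bukoguig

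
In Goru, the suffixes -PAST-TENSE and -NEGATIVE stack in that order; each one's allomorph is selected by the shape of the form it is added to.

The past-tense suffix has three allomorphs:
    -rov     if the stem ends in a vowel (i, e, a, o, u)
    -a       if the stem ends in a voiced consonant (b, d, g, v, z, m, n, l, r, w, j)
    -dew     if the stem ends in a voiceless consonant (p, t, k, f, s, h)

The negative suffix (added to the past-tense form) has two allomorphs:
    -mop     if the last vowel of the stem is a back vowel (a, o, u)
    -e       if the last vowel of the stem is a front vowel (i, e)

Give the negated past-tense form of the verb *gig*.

gigamop

*gig* — final sound /g/ (a voiced consonant) → -a → *giga*.
The past-tense form *giga*: last vowel = /a/, a back vowel → -mop → *gigamop*.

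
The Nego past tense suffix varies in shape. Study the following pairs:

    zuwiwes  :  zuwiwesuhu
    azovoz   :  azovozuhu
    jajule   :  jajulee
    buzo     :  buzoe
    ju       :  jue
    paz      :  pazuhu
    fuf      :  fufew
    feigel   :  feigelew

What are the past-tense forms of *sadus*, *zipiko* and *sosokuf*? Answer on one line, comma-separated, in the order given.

sadusuhu, zipikoe, sosokufew

The pattern is sibilance of the final sound: -uhu when the stem ends in a sibilant (*zuwiwes*, *azovoz*, *paz*); -ew when the stem ends in a non-sibilant consonant (*fuf*, *feigel*); -e when the stem ends in a vowel (*jajule*, *buzo*, *ju*).
The final sound of *sadus* is /s/, which is a sibilant, so the suffix is -uhu, giving *sadusuhu*.
The final sound of *zipiko* is /o/, which is a vowel, so the suffix is -e, giving *zipikoe*.
The final sound of *sosokuf* is /f/, which is a non-sibilant consonant, so the suffix is -ew, giving *sosokufew*.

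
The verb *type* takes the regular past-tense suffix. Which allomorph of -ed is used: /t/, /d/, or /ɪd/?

/t/

The stem *type* ends in a voiceless consonant other than /t/.
The -ed suffix is realized as /ɪd/ after /t, d/; as /t/ after other voiceless consonants; and as /d/ after other voiced sounds.
So -ed on *type* is pronounced /t/.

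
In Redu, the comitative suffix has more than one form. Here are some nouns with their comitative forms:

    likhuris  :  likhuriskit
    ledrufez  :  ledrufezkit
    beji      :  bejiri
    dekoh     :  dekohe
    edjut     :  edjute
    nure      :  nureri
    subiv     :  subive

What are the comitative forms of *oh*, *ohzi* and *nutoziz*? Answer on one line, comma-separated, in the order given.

The suffix is conditioned by the final sound: -kit when the stem ends in a sibilant (*likhuris*, *ledrufez*); -e when the stem ends in a non-sibilant consonant (*dekoh*, *edjut*, *subiv*); -ri when the stem ends in a vowel (*beji*, *nure*).
The final sound of *oh* is /h/, which is a non-sibilant consonant, so the suffix is -e, giving *ohe*.
*ohzi* — final sound /i/ (a vowel) → -ri → *ohziri*.
*nutoziz* — final sound /z/ (a sibilant) → -kit → *nutozizkit*.

ohe, ohziri, nutozizkit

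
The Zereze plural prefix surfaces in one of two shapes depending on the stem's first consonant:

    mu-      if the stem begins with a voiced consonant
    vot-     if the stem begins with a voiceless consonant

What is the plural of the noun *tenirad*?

vottenirad

*tenirad*: first consonant = /t/, voiceless → vot- → *vottenirad*.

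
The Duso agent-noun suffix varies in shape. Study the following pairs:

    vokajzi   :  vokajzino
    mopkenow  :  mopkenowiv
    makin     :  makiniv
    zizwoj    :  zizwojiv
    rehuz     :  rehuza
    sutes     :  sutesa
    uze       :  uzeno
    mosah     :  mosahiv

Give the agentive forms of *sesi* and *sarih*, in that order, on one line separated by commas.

sesino, sarihiv

The alternation tracks the final sound of the stem — -a when the stem ends in a sibilant (*rehuz*, *sutes*); -iv when the stem ends in a non-sibilant consonant (*mopkenow*, *makin*, *zizwoj*, *mosah*); -no when the stem ends in a vowel (*vokajzi*, *uze*).
The final sound of *sesi* is /i/, which is a vowel, so the suffix is -no, giving *sesino*.
*sarih*: final sound = /h/, a non-sibilant consonant → -iv → *sarihiv*.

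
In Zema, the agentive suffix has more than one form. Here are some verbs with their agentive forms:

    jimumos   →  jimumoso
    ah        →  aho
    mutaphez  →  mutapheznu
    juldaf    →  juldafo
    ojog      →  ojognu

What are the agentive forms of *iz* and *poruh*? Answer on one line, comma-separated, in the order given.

iznu, poruho

The suffix is conditioned by the final consonant: -o when the stem ends in a voiceless consonant (*jimumos*, *ah*, *juldaf*); -nu when the stem ends in a voiced consonant (*mutaphez*, *ojog*).
*iz*: final consonant = /z/, voiced → -nu → *iznu*.
The final consonant of *poruh* is /h/, which is voiceless, so the suffix is -o, giving *poruho*.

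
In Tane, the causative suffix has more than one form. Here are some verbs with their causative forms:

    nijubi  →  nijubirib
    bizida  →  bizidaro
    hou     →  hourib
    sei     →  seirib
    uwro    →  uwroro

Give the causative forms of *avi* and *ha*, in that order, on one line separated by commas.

avirib, haro

The suffix is conditioned by the last vowel: -rib when the last vowel of the stem is a high vowel (*nijubi*, *hou*, *sei*); -ro when the last vowel of the stem is a non-high vowel (*bizida*, *uwro*).
Since the last vowel of *avi* is /i/ (a high vowel), it takes -rib, giving *avirib*.
*ha*: last vowel = /a/, a non-high vowel → -ro → *haro*.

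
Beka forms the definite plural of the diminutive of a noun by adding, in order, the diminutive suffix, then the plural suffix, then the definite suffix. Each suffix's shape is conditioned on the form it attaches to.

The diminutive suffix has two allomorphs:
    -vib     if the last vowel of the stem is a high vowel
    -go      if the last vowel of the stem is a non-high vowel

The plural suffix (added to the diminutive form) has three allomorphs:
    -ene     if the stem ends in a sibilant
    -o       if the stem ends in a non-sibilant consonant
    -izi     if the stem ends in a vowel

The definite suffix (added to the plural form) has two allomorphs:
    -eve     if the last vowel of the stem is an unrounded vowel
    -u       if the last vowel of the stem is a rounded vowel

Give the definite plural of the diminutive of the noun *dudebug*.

dudebugvibou

*dudebug*: last vowel = /u/, a high vowel → -vib → *dudebugvib*.
The final sound of the diminutive form *dudebugvib* is /b/, which is a non-sibilant consonant, so the plural suffix is -o, giving *dudebugvibo*.
The plural form *dudebugvibo* — last vowel /o/ (a rounded vowel) → -u → *dudebugvibou*.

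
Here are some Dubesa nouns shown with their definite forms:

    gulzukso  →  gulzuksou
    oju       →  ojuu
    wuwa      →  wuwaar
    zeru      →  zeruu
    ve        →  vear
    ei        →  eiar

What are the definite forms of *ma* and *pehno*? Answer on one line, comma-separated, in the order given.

maar, pehnou

The suffix is conditioned by the last vowel: -u when the last vowel of the stem is a rounded vowel (*gulzukso*, *oju*, *zeru*); -ar when the last vowel of the stem is an unrounded vowel (*wuwa*, *ve*, *ei*).
*ma* — last vowel /a/ (an unrounded vowel) → -ar → *maar*.
Since the last vowel of *pehno* is /o/ (a rounded vowel), it takes -u, giving *pehnou*.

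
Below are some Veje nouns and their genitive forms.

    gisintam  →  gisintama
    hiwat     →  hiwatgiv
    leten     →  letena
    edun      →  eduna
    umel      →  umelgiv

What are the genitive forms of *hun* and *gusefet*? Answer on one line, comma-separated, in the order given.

Looking at the final consonant of each stem: -a when the stem ends in a nasal (*gisintam*, *leten*, *edun*); -giv when the stem ends in a non-nasal consonant (*hiwat*, *umel*).
*hun* — final consonant /n/ (a nasal) → -a → *huna*.
Since the final consonant of *gusefet* is /t/ (non-nasal), it takes -giv, giving *gusefetgiv*.

huna, gusefetgiv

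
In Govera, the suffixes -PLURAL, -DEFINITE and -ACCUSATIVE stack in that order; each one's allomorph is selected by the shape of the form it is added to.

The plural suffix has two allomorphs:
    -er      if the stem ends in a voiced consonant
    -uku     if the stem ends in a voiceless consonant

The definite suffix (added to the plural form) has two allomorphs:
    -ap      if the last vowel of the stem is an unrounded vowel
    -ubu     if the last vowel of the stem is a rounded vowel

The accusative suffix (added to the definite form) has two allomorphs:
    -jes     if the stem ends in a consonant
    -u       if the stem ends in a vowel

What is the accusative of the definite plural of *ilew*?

ilewerapjes

The final consonant of *ilew* is /w/, which is voiced, so the plural suffix is -er, giving *ilewer*.
The last vowel of the plural form *ilewer* is /e/, which is an unrounded vowel, so the definite suffix is -ap, giving *ilewerap*.
Since the final sound of the definite form *ilewerap* is /p/ (a consonant), it takes -jes, giving *ilewerapjes*.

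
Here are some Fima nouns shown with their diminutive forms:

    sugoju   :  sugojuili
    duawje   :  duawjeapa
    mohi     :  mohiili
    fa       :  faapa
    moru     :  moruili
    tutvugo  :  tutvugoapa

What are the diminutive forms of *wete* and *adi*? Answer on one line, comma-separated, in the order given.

weteapa, adiili

Looking at the last vowel of each stem: -ili when the last vowel of the stem is a high vowel (*sugoju*, *mohi*, *moru*); -apa when the last vowel of the stem is a non-high vowel (*duawje*, *fa*, *tutvugo*).
*wete*: last vowel = /e/, a non-high vowel → -apa → *weteapa*.
Since the last vowel of *adi* is /i/ (a high vowel), it takes -ili, giving *adiili*.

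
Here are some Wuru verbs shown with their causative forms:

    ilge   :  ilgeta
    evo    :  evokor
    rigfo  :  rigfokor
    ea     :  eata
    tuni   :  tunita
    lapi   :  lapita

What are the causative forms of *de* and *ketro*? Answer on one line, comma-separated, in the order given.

The pattern is rounding harmony: -kor when the last vowel of the stem is a rounded vowel (*evo*, *rigfo*); -ta when the last vowel of the stem is an unrounded vowel (*ilge*, *ea*, *tuni*, *lapi*).
Since the last vowel of *de* is /e/ (an unrounded vowel), it takes -ta, giving *deta*.
The last vowel of *ketro* is /o/, which is a rounded vowel, so the suffix is -kor, giving *ketrokor*.

deta, ketrokor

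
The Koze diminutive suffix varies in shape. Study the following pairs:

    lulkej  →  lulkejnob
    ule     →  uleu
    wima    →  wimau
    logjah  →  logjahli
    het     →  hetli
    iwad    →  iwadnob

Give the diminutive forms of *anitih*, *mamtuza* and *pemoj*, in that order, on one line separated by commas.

The pattern is voicing of the final sound: -li when the stem ends in a voiceless consonant (*logjah*, *het*); -nob when the stem ends in a voiced consonant (*lulkej*, *iwad*); -u when the stem ends in a vowel (*ule*, *wima*).
Since the final sound of *anitih* is /h/ (a voiceless consonant), it takes -li, giving *anitihli*.
*mamtuza* — final sound /a/ (a vowel) → -u → *mamtuzau*.
*pemoj*: final sound = /j/, a voiced consonant → -nob → *pemojnob*.

anitihli, mamtuzau, pemojnob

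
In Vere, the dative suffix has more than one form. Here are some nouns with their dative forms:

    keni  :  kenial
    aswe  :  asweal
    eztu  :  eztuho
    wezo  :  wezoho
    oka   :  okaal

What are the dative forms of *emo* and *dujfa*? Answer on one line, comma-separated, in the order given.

The pattern is rounding harmony: -ho when the last vowel of the stem is a rounded vowel (*eztu*, *wezo*); -al when the last vowel of the stem is an unrounded vowel (*keni*, *aswe*, *oka*).
Since the last vowel of *emo* is /o/ (a rounded vowel), it takes -ho, giving *emoho*.
Since the last vowel of *dujfa* is /a/ (an unrounded vowel), it takes -al, giving *dujfaal*.

emoho, dujfaal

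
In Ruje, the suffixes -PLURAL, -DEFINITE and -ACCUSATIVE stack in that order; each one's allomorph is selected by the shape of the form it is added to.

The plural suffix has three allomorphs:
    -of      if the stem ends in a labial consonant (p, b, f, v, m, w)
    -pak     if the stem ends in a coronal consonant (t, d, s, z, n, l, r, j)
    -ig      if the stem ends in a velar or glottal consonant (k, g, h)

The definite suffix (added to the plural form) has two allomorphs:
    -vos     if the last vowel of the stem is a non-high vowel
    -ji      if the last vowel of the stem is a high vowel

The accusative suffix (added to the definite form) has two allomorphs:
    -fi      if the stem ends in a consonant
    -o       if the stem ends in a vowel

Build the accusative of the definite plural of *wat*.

*wat* — final consonant /t/ (coronal) → -pak → *watpak*.
Since the last vowel of the plural form *watpak* is /a/ (a non-high vowel), it takes -vos, giving *watpakvos*.
The definite form *watpakvos*: final sound = /s/, a consonant → -fi → *watpakvosfi*.

watpakvosfi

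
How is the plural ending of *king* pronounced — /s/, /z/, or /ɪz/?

/z/

The stem *king* ends in a voiced non-sibilant sound.
The plural suffix surfaces as /ɪz/ after sibilants, /s/ after other voiceless consonants, and /z/ after other voiced sounds.
So the plural -s on *king* is pronounced /z/.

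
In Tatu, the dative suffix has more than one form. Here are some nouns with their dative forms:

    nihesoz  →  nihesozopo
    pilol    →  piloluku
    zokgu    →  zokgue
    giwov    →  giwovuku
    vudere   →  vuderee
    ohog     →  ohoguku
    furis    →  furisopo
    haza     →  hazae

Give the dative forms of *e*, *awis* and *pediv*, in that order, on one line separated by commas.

The pattern is sibilance of the final sound: -opo when the stem ends in a sibilant (*nihesoz*, *furis*); -uku when the stem ends in a non-sibilant consonant (*pilol*, *giwov*, *ohog*); -e when the stem ends in a vowel (*zokgu*, *vudere*, *haza*).
Since the final sound of *e* is /e/ (a vowel), it takes -e, giving *ee*.
*awis*: final sound = /s/, a sibilant → -opo → *awisopo*.
*pediv* — final sound /v/ (a non-sibilant consonant) → -uku → *pedivuku*.

ee, awisopo, pedivuku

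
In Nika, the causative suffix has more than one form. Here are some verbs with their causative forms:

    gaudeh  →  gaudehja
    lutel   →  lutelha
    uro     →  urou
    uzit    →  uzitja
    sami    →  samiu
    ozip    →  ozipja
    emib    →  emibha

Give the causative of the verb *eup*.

Looking at the final sound of each stem: -ja when the stem ends in a voiceless consonant (*gaudeh*, *uzit*, *ozip*); -ha when the stem ends in a voiced consonant (*lutel*, *emib*); -u when the stem ends in a vowel (*uro*, *sami*).
The final sound of *eup* is /p/, which is a voiceless consonant, so the suffix is -ja, giving *eupja*.

eupja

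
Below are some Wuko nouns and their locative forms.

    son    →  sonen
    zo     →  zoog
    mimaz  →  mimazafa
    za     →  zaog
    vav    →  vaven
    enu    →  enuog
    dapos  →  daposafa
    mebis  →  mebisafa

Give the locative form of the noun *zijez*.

Looking at the final sound of each stem: -afa when the stem ends in a sibilant (*mimaz*, *dapos*, *mebis*); -en when the stem ends in a non-sibilant consonant (*son*, *vav*); -og when the stem ends in a vowel (*zo*, *za*, *enu*).
The final sound of *zijez* is /z/, which is a sibilant, so the suffix is -afa, giving *zijezafa*.

zijezafa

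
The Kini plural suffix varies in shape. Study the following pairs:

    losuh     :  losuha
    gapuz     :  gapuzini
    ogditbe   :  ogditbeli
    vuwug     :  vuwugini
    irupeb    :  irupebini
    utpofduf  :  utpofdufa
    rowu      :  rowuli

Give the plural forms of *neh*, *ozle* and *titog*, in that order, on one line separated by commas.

Looking at the final sound of each stem: -a when the stem ends in a voiceless consonant (*losuh*, *utpofduf*); -ini when the stem ends in a voiced consonant (*gapuz*, *vuwug*, *irupeb*); -li when the stem ends in a vowel (*ogditbe*, *rowu*).
The final sound of *neh* is /h/, which is a voiceless consonant, so the suffix is -a, giving *neha*.
*ozle* — final sound /e/ (a vowel) → -li → *ozleli*.
*titog* — final sound /g/ (a voiced consonant) → -ini → *titogini*.

neha, ozleli, titogini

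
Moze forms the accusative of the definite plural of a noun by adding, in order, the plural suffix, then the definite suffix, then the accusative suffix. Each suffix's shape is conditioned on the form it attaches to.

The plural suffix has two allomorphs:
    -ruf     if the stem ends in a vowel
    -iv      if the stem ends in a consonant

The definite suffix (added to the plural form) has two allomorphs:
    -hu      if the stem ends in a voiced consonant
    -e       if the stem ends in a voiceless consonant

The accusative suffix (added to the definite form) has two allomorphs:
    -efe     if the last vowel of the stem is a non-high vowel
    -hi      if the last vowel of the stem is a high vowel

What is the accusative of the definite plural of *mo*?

morufeefe

*mo*: final sound = /o/, a vowel → -ruf → *moruf*.
The final consonant of the plural form *moruf* is /f/, which is voiceless, so the definite suffix is -e, giving *morufe*.
The definite form *morufe* — last vowel /e/ (a non-high vowel) → -efe → *morufeefe*.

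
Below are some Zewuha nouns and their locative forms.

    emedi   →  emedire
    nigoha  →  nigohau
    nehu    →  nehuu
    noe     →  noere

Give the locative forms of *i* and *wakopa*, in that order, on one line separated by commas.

ire, wakopau

The pattern is front/back vowel harmony: -re when the last vowel of the stem is a front vowel (*emedi*, *noe*); -u when the last vowel of the stem is a back vowel (*nigoha*, *nehu*).
*i*: last vowel = /i/, a front vowel → -re → *ire*.
Since the last vowel of *wakopa* is /a/ (a back vowel), it takes -u, giving *wakopau*.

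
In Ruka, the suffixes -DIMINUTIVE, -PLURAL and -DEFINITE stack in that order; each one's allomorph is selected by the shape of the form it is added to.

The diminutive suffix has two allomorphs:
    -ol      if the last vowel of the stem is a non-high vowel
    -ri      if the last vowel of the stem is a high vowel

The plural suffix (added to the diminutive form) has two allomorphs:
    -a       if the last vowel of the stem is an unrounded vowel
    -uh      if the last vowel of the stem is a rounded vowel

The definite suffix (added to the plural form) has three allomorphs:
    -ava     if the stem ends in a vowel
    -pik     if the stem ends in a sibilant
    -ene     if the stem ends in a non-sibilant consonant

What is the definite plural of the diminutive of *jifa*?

jifaoluhene

*jifa* — last vowel /a/ (a non-high vowel) → -ol → *jifaol*.
The last vowel of the diminutive form *jifaol* is /o/, which is a rounded vowel, so the plural suffix is -uh, giving *jifaoluh*.
The plural form *jifaoluh*: final sound = /h/, a non-sibilant consonant → -ene → *jifaoluhene*.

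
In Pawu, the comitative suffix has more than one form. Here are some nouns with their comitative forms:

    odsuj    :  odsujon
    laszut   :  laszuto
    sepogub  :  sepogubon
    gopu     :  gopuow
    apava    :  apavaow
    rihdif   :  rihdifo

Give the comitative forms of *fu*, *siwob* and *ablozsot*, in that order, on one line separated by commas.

fuow, siwobon, ablozsoto

The pattern is voicing of the final sound: -o when the stem ends in a voiceless consonant (*laszut*, *rihdif*); -on when the stem ends in a voiced consonant (*odsuj*, *sepogub*); -ow when the stem ends in a vowel (*gopu*, *apava*).
*fu* — final sound /u/ (a vowel) → -ow → *fuow*.
The final sound of *siwob* is /b/, which is a voiced consonant, so the suffix is -on, giving *siwobon*.
*ablozsot* — final sound /t/ (a voiceless consonant) → -o → *ablozsoto*.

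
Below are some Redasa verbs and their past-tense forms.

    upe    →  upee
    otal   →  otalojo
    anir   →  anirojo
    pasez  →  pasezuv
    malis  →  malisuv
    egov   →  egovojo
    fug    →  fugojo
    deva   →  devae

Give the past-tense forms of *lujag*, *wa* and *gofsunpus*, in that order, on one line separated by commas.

lujagojo, wae, gofsunpusuv

The alternation tracks the final sound of the stem — -uv when the stem ends in a sibilant (*pasez*, *malis*); -ojo when the stem ends in a non-sibilant consonant (*otal*, *anir*, *egov*, *fug*); -e when the stem ends in a vowel (*upe*, *deva*).
*lujag* — final sound /g/ (a non-sibilant consonant) → -ojo → *lujagojo*.
*wa* — final sound /a/ (a vowel) → -e → *wae*.
Since the final sound of *gofsunpus* is /s/ (a sibilant), it takes -uv, giving *gofsunpusuv*.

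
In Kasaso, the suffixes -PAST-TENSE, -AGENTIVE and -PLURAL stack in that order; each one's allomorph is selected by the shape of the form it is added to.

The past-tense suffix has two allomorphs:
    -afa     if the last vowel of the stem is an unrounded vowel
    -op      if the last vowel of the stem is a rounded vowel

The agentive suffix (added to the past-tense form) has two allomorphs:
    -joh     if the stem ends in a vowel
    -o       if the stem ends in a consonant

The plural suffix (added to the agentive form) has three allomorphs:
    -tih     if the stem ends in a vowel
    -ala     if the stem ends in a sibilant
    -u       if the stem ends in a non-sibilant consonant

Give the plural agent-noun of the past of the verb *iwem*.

iwemafajohu

*iwem*: last vowel = /e/, an unrounded vowel → -afa → *iwemafa*.
The past-tense form *iwemafa*: final sound = /a/, a vowel → -joh → *iwemafajoh*.
Since the final sound of the agentive form *iwemafajoh* is /h/ (a non-sibilant consonant), it takes -u, giving *iwemafajohu*.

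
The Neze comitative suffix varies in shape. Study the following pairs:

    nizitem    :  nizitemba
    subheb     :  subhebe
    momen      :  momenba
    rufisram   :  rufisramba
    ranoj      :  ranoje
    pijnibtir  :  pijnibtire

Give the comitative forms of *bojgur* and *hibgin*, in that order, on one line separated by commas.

bojgure, hibginba

Looking at the final consonant of each stem: -ba when the stem ends in a nasal (*nizitem*, *momen*, *rufisram*); -e when the stem ends in a non-nasal consonant (*subheb*, *ranoj*, *pijnibtir*).
The final consonant of *bojgur* is /r/, which is non-nasal, so the suffix is -e, giving *bojgure*.
Since the final consonant of *hibgin* is /n/ (a nasal), it takes -ba, giving *hibginba*.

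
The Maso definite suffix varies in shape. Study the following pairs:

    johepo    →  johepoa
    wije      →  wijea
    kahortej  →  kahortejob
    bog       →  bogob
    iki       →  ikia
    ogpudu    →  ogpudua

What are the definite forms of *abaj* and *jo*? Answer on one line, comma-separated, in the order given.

Looking at the final sound of each stem: -ob when the stem ends in a consonant (*kahortej*, *bog*); -a when the stem ends in a vowel (*johepo*, *wije*, *iki*, *ogpudu*).
Since the final sound of *abaj* is /j/ (a consonant), it takes -ob, giving *abajob*.
*jo*: final sound = /o/, a vowel → -a → *joa*.

abajob, joa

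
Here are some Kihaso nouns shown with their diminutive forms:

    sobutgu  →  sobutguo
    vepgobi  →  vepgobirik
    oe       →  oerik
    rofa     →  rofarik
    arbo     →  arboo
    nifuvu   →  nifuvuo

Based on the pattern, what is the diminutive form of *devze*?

Looking at the last vowel of each stem: -o when the last vowel of the stem is a rounded vowel (*sobutgu*, *arbo*, *nifuvu*); -rik when the last vowel of the stem is an unrounded vowel (*vepgobi*, *oe*, *rofa*).
*devze*: last vowel = /e/, an unrounded vowel → -rik → *devzerik*.

devzerik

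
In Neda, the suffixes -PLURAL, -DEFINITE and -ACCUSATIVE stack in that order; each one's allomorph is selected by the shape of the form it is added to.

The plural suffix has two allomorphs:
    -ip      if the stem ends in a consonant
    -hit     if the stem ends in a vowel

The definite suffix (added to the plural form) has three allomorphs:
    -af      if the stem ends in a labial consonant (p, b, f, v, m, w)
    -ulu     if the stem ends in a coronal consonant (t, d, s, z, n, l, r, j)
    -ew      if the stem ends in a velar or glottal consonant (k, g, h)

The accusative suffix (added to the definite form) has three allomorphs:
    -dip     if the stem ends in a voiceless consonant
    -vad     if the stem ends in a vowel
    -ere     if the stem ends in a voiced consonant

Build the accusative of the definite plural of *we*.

*we* — final sound /e/ (a vowel) → -hit → *wehit*.
The final consonant of the plural form *wehit* is /t/, which is coronal, so the definite suffix is -ulu, giving *wehitulu*.
The definite form *wehitulu* — final sound /u/ (a vowel) → -vad → *wehituluvad*.

wehituluvad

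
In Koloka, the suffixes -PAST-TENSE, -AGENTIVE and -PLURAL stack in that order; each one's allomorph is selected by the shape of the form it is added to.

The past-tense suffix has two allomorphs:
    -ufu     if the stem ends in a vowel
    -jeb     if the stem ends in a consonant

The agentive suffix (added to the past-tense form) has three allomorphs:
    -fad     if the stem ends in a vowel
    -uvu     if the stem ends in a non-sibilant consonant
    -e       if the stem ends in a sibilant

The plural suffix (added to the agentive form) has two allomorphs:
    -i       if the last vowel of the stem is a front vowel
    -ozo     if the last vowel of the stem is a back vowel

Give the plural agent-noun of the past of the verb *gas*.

The final sound of *gas* is /s/, which is a consonant, so the past-tense suffix is -jeb, giving *gasjeb*.
The past-tense form *gasjeb* — final sound /b/ (a non-sibilant consonant) → -uvu → *gasjebuvu*.
The agentive form *gasjebuvu* — last vowel /u/ (a back vowel) → -ozo → *gasjebuvuozo*.

gasjebuvuozo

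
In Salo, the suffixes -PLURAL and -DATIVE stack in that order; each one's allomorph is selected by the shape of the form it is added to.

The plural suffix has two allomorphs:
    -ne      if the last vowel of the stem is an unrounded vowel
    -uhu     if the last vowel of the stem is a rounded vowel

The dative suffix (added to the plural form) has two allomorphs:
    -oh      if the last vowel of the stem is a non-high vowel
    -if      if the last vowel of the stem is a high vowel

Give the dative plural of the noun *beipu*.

beipuuhuif

*beipu*: last vowel = /u/, a rounded vowel → -uhu → *beipuuhu*.
The plural form *beipuuhu* — last vowel /u/ (a high vowel) → -if → *beipuuhuif*.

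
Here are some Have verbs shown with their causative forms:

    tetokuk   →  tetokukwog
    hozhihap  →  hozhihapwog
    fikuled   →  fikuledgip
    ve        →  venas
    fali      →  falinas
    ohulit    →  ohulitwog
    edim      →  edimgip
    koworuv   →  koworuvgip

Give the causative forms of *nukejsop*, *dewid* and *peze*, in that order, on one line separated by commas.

nukejsopwog, dewidgip, pezenas

The suffix is conditioned by the final sound: -wog when the stem ends in a voiceless consonant (*tetokuk*, *hozhihap*, *ohulit*); -gip when the stem ends in a voiced consonant (*fikuled*, *edim*, *koworuv*); -nas when the stem ends in a vowel (*ve*, *fali*).
Since the final sound of *nukejsop* is /p/ (a voiceless consonant), it takes -wog, giving *nukejsopwog*.
The final sound of *dewid* is /d/, which is a voiced consonant, so the suffix is -gip, giving *dewidgip*.
*peze* — final sound /e/ (a vowel) → -nas → *pezenas*.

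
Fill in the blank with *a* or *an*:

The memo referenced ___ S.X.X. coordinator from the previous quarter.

an

The indefinite article is chosen by the initial *sound* of the following word, not its spelling.
The initialism *S.X.X.* is read letter by letter; the first letter, S, is pronounced /ɛs/, which begins with a vowel sound.
So the article is *an*: The memo referenced an S.X.X. coordinator from the previous quarter.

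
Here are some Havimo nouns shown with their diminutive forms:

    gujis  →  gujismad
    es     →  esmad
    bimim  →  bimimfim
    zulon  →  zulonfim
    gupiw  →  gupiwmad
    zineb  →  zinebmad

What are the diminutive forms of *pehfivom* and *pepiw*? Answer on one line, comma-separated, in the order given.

pehfivomfim, pepiwmad

The alternation tracks the final consonant of the stem — -fim when the stem ends in a nasal (*bimim*, *zulon*); -mad when the stem ends in a non-nasal consonant (*gujis*, *es*, *gupiw*, *zineb*).
The final consonant of *pehfivom* is /m/, which is a nasal, so the suffix is -fim, giving *pehfivomfim*.
*pepiw* — final consonant /w/ (non-nasal) → -mad → *pepiwmad*.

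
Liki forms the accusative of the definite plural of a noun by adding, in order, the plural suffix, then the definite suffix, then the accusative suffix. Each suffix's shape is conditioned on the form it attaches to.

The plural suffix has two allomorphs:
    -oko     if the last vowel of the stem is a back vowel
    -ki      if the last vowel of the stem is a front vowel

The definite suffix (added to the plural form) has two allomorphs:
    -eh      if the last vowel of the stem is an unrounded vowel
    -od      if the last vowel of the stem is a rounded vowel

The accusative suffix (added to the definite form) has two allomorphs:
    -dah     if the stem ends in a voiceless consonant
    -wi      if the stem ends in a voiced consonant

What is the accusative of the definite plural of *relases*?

relaseskiehdah

*relases*: last vowel = /e/, a front vowel → -ki → *relaseski*.
The plural form *relaseski* — last vowel /i/ (an unrounded vowel) → -eh → *relaseskieh*.
Since the final consonant of the definite form *relaseskieh* is /h/ (voiceless), it takes -dah, giving *relaseskiehdah*.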